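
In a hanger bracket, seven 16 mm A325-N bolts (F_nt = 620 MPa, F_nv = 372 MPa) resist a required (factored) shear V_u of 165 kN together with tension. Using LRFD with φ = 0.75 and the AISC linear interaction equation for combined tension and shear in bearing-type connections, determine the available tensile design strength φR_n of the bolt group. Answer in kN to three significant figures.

A_b = π·16²/4 = 201.1 mm²; f_rv = 165 × 1000 / (7 × 201.1) = 117.2 MPa.
F'_nt = 1.3 F_nt − (F_nt / φF_nv) f_rv = 1.3·620 − (620/(0.75·372))·117.2 = 545.5 MPa, capped at F_nt → F'_nt = 545.5 MPa.
R_n = F'_nt · A_b · n = 545.5 × 201.1 × 7 / 1000 = 767.7 kN.
Design strength φR_n = 0.75 × 767.7 = 576 kN.

576 kN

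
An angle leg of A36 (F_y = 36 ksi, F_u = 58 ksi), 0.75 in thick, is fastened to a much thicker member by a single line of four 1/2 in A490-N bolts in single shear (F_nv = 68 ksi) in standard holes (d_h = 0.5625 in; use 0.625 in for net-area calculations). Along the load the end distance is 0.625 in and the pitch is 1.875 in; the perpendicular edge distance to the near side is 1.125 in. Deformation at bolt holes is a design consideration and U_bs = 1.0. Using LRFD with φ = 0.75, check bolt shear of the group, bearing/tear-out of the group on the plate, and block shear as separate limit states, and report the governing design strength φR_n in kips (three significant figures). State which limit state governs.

Bolt shear: A_b = π·0.5²/4 = 0.1963 in²; R_n = 68 × 0.1963 × 4 × 1 = 53.41 kips → 0.75 × 53.41 = 40.1 kips.
Bearing: edge l_c = 0.3438, r_n = 17.94 kips; interior l_c = 1.312, r_n = 52.2 kips; R_n = 17.94 + 3·52.2 = 174.5 kips → 131 kips.
Block shear: A_gv = 4.688, A_nv = 3.047, A_nt = 0.6094 in²; R_n = min(0.6F_uA_nv, 0.6F_yA_gv) + U_bs·F_u·A_nt = 136.6 kips → 102 kips.
Bolt shear governs: 40.1 kips.

40.1 kips (bolt shear governs)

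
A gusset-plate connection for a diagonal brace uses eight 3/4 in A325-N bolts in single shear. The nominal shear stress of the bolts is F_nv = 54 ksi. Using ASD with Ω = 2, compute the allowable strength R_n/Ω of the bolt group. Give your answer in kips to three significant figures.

A_b = π × 0.75² / 4 = 0.4418 in².
R_n = F_nv · A_b · n · n_s = 54 × 0.4418 × 8 × 1 = 190.9 kips.
Allowable strength R_n/Ω = 190.9 / 2 = 95.4 kips.

95.4 kips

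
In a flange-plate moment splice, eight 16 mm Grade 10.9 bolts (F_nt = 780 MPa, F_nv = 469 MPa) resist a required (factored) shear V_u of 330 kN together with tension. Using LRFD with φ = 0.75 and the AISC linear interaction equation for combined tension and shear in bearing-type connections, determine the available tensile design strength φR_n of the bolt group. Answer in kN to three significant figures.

A_b = π·16²/4 = 201.1 mm²; f_rv = 330 × 1000 / (8 × 201.1) = 205.2 MPa.
F'_nt = 1.3 F_nt − (F_nt / φF_nv) f_rv = 1.3·780 − (780/(0.75·469))·205.2 = 559.1 MPa, capped at F_nt → F'_nt = 559.1 MPa.
R_n = F'_nt · A_b · n = 559.1 × 201.1 × 8 / 1000 = 899.2 kN.
Design strength φR_n = 0.75 × 899.2 = 674 kN.

674 kN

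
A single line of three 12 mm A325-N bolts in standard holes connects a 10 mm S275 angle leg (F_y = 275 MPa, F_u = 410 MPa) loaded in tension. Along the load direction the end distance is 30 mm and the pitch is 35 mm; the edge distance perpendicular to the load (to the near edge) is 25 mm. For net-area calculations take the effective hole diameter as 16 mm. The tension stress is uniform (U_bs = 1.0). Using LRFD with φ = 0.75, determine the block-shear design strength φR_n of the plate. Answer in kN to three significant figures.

163 kN

Shear plane L_v = 30 + 2·35 = 100 mm; A_gv = 100 × 10 = 1000 mm².
A_nv = (100 − 2.5·16) × 10 = 600 mm².
A_nt = (25 − 0.5·16) × 10 = 170 mm².
0.6 F_u A_nv = 147.6 kN; 0.6 F_y A_gv = 165 kN → shear rupture governs the shear term.
R_n = 147.6 + 1.0 × 410 × 170 / 1000 = 217.3 kN.
Design strength φR_n = 0.75 × 217.3 = 163 kN.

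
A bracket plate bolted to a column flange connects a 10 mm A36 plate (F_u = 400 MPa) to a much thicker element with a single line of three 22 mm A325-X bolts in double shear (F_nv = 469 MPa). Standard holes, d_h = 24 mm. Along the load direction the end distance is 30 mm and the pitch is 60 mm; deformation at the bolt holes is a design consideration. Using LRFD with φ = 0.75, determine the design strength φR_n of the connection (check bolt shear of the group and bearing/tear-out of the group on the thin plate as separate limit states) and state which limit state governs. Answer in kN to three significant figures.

324 kN (bearing governs)

Bolt shear: A_b = π·22²/4 = 380.1 mm²; R_n = 469 × 380.1 × 3 × 2 / 1000 = 1070 kN → 0.75 × 1070 = 802 kN.
Bearing (1.2 l_c t F_u ≤ 2.4 d t F_u): upper limit = 2.4·22·10·400 / 1000 = 211.2 kN.
  Edge l_c = 30 − 24/2 = 18 → r_n = 86.4 kN; interior l_c = 60 − 24 = 36 → r_n = 172.8 kN.
  R_n,bearing = 1·86.4 + 2·172.8 = 432 kN → 0.75 × 432 = 324 kN.
Bearing governs: 324 kN.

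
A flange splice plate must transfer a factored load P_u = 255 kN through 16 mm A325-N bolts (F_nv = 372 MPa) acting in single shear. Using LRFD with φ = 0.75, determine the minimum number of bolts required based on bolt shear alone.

5 bolts

A_b = π·16²/4 = 201.1 mm².
Per-bolt design strength φR_n = 0.75 × 372 × 201.1 × 1 / 1000 = 56.1 kN.
n ≥ 255 / 56.1 = 4.546 → use 5 bolts.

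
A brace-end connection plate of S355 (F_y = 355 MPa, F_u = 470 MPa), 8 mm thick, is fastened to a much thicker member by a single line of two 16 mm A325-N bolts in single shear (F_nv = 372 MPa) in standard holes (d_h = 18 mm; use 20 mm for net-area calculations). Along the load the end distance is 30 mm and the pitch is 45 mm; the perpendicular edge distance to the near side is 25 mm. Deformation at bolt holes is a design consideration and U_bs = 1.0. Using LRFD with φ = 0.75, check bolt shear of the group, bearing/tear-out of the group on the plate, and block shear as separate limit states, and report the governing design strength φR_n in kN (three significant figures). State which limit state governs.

112 kN (bolt shear governs)

Bolt shear: A_b = π·16²/4 = 201.1 mm²; R_n = 372 × 201.1 × 2 × 1 / 1000 = 149.6 kN → 0.75 × 149.6 = 112 kN.
Bearing: edge l_c = 21, r_n = 94.75 kN; interior l_c = 27, r_n = 121.8 kN; R_n = 94.75 + 1·121.8 = 216.6 kN → 162 kN.
Block shear: A_gv = 600, A_nv = 360, A_nt = 120 mm²; R_n = min(0.6F_uA_nv, 0.6F_yA_gv) + U_bs·F_u·A_nt = 157.9 kN → 118 kN.
Bolt shear governs: 112 kN.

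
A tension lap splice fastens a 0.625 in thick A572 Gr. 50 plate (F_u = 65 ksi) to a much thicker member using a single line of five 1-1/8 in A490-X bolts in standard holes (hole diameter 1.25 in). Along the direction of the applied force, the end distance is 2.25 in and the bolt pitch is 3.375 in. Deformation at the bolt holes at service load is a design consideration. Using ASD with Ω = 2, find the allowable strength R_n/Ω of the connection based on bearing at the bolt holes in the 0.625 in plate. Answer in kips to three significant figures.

Per bolt r_n = 1.2 l_c t F_u ≤ 2.4 d t F_u; upper limit = 2.4 × 1.125 × 0.625 × 65 = 109.7 kips.
Edge bolt: l_c = 2.25 − 1.25/2 = 1.625 in → 1.2 × 1.625 × 0.625 × 65 = 79.22 → r_n = 79.22 kips.
Interior bolts: l_c = 3.375 − 1.25 = 2.125 in → 1.2 × 2.125 × 0.625 × 65 = 103.6 → r_n = 103.6 kips.
R_n = 1 × 79.22 + 4 × 103.6 = 493.6 kips.
Allowable strength R_n/Ω = 493.6 / 2 = 247 kips.

247 kips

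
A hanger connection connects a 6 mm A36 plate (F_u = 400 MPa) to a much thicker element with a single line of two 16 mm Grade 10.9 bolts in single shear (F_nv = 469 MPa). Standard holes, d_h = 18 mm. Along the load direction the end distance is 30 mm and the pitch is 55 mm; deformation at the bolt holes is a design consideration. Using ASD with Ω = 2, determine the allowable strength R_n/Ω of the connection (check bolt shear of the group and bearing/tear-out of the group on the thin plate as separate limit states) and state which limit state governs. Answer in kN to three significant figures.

Bolt shear: A_b = π·16²/4 = 201.1 mm²; R_n = 469 × 201.1 × 2 × 1 / 1000 = 188.6 kN → 188.6 / 2 = 94.3 kN.
Bearing (1.2 l_c t F_u ≤ 2.4 d t F_u): upper limit = 2.4·16·6·400 / 1000 = 92.16 kN.
  Edge l_c = 30 − 18/2 = 21 → r_n = 60.48 kN; interior l_c = 55 − 18 = 37 → r_n = 92.16 kN.
  R_n,bearing = 1·60.48 + 1·92.16 = 152.6 kN → 152.6 / 2 = 76.3 kN.
Bearing governs: 76.3 kN.

76.3 kN (bearing governs)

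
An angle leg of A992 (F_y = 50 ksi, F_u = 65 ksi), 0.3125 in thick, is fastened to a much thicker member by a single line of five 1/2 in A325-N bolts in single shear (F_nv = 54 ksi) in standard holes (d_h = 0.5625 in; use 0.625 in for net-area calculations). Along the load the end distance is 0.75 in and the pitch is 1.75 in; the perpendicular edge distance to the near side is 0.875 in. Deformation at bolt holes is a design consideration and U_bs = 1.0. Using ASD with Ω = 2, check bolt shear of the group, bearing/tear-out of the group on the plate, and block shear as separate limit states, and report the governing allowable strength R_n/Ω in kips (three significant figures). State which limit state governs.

26.5 kips (bolt shear governs)

Bolt shear: A_b = π·0.5²/4 = 0.1963 in²; R_n = 54 × 0.1963 × 5 × 1 = 53.01 kips → 53.01 / 2 = 26.5 kips.
Bearing: edge l_c = 0.4688, r_n = 11.43 kips; interior l_c = 1.188, r_n = 24.38 kips; R_n = 11.43 + 4·24.38 = 108.9 kips → 54.5 kips.
Block shear: A_gv = 2.422, A_nv = 1.543, A_nt = 0.1758 in²; R_n = min(0.6F_uA_nv, 0.6F_yA_gv) + U_bs·F_u·A_nt = 71.6 kips → 35.8 kips.
Bolt shear governs: 26.5 kips.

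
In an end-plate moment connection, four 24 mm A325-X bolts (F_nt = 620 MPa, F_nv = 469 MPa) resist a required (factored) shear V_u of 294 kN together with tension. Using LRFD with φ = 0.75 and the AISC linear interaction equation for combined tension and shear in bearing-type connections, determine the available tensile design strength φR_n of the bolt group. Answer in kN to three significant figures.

705 kN

A_b = π·24²/4 = 452.4 mm²; f_rv = 294 × 1000 / (4 × 452.4) = 162.5 MPa.
F'_nt = 1.3 F_nt − (F_nt / φF_nv) f_rv = 1.3·620 − (620/(0.75·469))·162.5 = 519.6 MPa, capped at F_nt → F'_nt = 519.6 MPa.
R_n = F'_nt · A_b · n = 519.6 × 452.4 × 4 / 1000 = 940.3 kN.
Design strength φR_n = 0.75 × 940.3 = 705 kN.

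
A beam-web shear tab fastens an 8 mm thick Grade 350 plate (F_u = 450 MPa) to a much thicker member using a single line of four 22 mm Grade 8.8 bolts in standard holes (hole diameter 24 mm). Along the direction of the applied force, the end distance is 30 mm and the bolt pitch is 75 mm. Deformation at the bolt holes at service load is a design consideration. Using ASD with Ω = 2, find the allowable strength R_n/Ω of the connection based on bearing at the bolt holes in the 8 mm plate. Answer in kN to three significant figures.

Per bolt r_n = 1.2 l_c t F_u ≤ 2.4 d t F_u; upper limit = 2.4 × 22 × 8 × 450 / 1000 = 190.1 kN.
Edge bolt: l_c = 30 − 24/2 = 18 mm → 1.2 × 18 × 8 × 450 / 1000 = 77.76 → r_n = 77.76 kN.
Interior bolts: l_c = 75 − 24 = 51 mm → 1.2 × 51 × 8 × 450 / 1000 = 220.3 → r_n = 190.1 kN.
R_n = 1 × 77.76 + 3 × 190.1 = 648 kN.
Allowable strength R_n/Ω = 648 / 2 = 324 kN.

324 kN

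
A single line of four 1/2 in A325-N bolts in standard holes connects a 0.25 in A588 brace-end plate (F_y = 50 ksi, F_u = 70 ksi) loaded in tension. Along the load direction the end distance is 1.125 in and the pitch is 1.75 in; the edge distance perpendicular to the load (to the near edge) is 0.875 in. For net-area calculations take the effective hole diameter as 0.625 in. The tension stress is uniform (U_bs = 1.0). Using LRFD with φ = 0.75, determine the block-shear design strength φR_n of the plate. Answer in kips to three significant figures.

Shear plane L_v = 1.125 + 3·1.75 = 6.375 in; A_gv = 6.375 × 0.25 = 1.594 in².
A_nv = (6.375 − 3.5·0.625) × 0.25 = 1.047 in².
A_nt = (0.875 − 0.5·0.625) × 0.25 = 0.1406 in².
0.6 F_u A_nv = 43.97 kips; 0.6 F_y A_gv = 47.81 kips → shear rupture governs the shear term.
R_n = 43.97 + 1.0 × 70 × 0.1406 = 53.81 kips.
Design strength φR_n = 0.75 × 53.81 = 40.4 kips.

40.4 kips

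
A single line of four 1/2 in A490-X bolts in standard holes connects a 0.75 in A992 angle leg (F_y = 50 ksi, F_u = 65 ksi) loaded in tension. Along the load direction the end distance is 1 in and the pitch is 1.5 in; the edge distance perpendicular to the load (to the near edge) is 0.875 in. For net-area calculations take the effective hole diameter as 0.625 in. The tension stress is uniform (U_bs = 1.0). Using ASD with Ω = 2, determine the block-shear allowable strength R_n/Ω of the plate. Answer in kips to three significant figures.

Shear plane L_v = 1 + 3·1.5 = 5.5 in; A_gv = 5.5 × 0.75 = 4.125 in².
A_nv = (5.5 − 3.5·0.625) × 0.75 = 2.484 in².
A_nt = (0.875 − 0.5·0.625) × 0.75 = 0.4219 in².
0.6 F_u A_nv = 96.89 kips; 0.6 F_y A_gv = 123.8 kips → shear rupture governs the shear term.
R_n = 96.89 + 1.0 × 65 × 0.4219 = 124.3 kips.
Allowable strength R_n/Ω = 124.3 / 2 = 62.2 kips.

62.2 kips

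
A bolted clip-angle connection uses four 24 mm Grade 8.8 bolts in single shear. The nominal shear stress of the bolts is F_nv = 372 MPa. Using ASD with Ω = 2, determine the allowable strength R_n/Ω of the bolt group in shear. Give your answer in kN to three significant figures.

A_b = π × 24² / 4 = 452.4 mm².
R_n = F_nv · A_b · n · n_s = 372 × 452.4 × 4 × 1 / 1000 = 673.2 kN.
Allowable strength R_n/Ω = 673.2 / 2 = 337 kN.

337 kN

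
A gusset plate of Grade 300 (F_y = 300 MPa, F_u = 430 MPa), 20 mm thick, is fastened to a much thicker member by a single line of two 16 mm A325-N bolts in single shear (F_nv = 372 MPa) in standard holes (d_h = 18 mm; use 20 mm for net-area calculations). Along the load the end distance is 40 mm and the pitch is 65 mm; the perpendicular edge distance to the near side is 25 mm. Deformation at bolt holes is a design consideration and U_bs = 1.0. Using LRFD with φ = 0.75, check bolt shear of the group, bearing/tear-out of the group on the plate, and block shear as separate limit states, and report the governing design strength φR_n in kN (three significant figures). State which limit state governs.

112 kN (bolt shear governs)

Bolt shear: A_b = π·16²/4 = 201.1 mm²; R_n = 372 × 201.1 × 2 × 1 / 1000 = 149.6 kN → 0.75 × 149.6 = 112 kN.
Bearing: edge l_c = 31, r_n = 319.9 kN; interior l_c = 47, r_n = 330.2 kN; R_n = 319.9 + 1·330.2 = 650.2 kN → 488 kN.
Block shear: A_gv = 2100, A_nv = 1500, A_nt = 300 mm²; R_n = min(0.6F_uA_nv, 0.6F_yA_gv) + U_bs·F_u·A_nt = 507 kN → 380 kN.
Bolt shear governs: 112 kN.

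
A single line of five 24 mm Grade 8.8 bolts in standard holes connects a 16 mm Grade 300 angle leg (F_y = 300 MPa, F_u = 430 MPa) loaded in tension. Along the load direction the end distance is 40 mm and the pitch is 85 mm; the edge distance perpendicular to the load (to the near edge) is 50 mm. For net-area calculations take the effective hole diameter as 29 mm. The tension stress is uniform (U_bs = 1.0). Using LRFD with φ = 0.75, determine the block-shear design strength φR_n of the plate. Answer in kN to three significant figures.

956 kN

Shear plane L_v = 40 + 4·85 = 380 mm; A_gv = 380 × 16 = 6080 mm².
A_nv = (380 − 4.5·29) × 16 = 3992 mm².
A_nt = (50 − 0.5·29) × 16 = 568 mm².
0.6 F_u A_nv = 1030 kN; 0.6 F_y A_gv = 1094 kN → shear rupture governs the shear term.
R_n = 1030 + 1.0 × 430 × 568 / 1000 = 1274 kN.
Design strength φR_n = 0.75 × 1274 = 956 kN.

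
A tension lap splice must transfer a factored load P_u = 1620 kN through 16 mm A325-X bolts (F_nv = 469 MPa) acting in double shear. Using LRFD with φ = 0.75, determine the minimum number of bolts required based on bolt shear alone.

12 bolts

A_b = π·16²/4 = 201.1 mm².
Per-bolt design strength φR_n = 0.75 × 469 × 201.1 × 2 / 1000 = 141.4 kN.
n ≥ 1620 / 141.4 = 11.45 → use 12 bolts.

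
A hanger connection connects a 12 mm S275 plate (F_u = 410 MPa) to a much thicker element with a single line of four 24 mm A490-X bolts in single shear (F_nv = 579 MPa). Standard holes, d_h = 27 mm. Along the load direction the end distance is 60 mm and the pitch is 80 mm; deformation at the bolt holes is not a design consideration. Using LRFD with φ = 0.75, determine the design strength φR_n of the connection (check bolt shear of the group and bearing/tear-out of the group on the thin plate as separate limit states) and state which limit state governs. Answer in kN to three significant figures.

Bolt shear: A_b = π·24²/4 = 452.4 mm²; R_n = 579 × 452.4 × 4 × 1 / 1000 = 1048 kN → 0.75 × 1048 = 786 kN.
Bearing (1.5 l_c t F_u ≤ 3.0 d t F_u): upper limit = 3.0·24·12·410 / 1000 = 354.2 kN.
  Edge l_c = 60 − 27/2 = 46.5 → r_n = 343.2 kN; interior l_c = 80 − 27 = 53 → r_n = 354.2 kN.
  R_n,bearing = 1·343.2 + 3·354.2 = 1406 kN → 0.75 × 1406 = 1050 kN.
Bolt shear governs: 786 kN.

786 kN (bolt shear governs)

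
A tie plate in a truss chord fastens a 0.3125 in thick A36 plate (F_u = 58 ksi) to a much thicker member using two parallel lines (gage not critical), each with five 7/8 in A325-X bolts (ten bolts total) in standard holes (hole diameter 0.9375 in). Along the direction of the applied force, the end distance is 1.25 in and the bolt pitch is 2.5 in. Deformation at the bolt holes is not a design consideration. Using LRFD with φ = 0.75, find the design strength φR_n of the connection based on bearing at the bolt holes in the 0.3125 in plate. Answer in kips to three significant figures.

Per bolt r_n = 1.5 l_c t F_u ≤ 3.0 d t F_u; upper limit = 3.0 × 0.875 × 0.3125 × 58 = 47.58 kips.
Edge bolt: l_c = 1.25 − 0.9375/2 = 0.7812 in → 1.5 × 0.7812 × 0.3125 × 58 = 21.24 → r_n = 21.24 kips.
Interior bolts: l_c = 2.5 − 0.9375 = 1.562 in → 1.5 × 1.562 × 0.3125 × 58 = 42.48 → r_n = 42.48 kips.
R_n = 2 × 21.24 + 8 × 42.48 = 382.3 kips.
Design strength φR_n = 0.75 × 382.3 = 287 kips.

287 kips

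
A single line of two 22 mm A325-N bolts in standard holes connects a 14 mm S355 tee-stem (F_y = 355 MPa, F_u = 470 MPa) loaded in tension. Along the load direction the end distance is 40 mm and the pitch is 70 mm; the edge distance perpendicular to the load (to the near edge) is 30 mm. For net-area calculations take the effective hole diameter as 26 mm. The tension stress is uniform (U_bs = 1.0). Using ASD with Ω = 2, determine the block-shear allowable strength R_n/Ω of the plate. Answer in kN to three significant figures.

Shear plane L_v = 40 + 1·70 = 110 mm; A_gv = 110 × 14 = 1540 mm².
A_nv = (110 − 1.5·26) × 14 = 994 mm².
A_nt = (30 − 0.5·26) × 14 = 238 mm².
0.6 F_u A_nv = 280.3 kN; 0.6 F_y A_gv = 328 kN → shear rupture governs the shear term.
R_n = 280.3 + 1.0 × 470 × 238 / 1000 = 392.2 kN.
Allowable strength R_n/Ω = 392.2 / 2 = 196 kN.

196 kN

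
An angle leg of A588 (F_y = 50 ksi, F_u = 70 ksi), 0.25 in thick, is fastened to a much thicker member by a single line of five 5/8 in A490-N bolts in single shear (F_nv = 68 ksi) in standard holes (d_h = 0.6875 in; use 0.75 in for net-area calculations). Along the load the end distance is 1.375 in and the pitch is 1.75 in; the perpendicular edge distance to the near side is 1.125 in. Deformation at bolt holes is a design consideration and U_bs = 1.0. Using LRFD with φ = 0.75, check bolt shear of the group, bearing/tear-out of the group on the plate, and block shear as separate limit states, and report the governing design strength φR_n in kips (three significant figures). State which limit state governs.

49.2 kips (block shear governs)

Bolt shear: A_b = π·0.625²/4 = 0.3068 in²; R_n = 68 × 0.3068 × 5 × 1 = 104.3 kips → 0.75 × 104.3 = 78.2 kips.
Bearing: edge l_c = 1.031, r_n = 21.66 kips; interior l_c = 1.062, r_n = 22.31 kips; R_n = 21.66 + 4·22.31 = 110.9 kips → 83.2 kips.
Block shear: A_gv = 2.094, A_nv = 1.25, A_nt = 0.1875 in²; R_n = min(0.6F_uA_nv, 0.6F_yA_gv) + U_bs·F_u·A_nt = 65.62 kips → 49.2 kips.
Block shear governs: 49.2 kips.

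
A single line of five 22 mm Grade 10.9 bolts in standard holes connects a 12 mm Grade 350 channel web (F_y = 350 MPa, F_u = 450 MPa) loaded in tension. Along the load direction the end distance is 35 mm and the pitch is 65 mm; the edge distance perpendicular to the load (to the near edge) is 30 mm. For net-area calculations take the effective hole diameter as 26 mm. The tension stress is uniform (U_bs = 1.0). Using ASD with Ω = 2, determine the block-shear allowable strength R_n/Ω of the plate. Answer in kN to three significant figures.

334 kN

Shear plane L_v = 35 + 4·65 = 295 mm; A_gv = 295 × 12 = 3540 mm².
A_nv = (295 − 4.5·26) × 12 = 2136 mm².
A_nt = (30 − 0.5·26) × 12 = 204 mm².
0.6 F_u A_nv = 576.7 kN; 0.6 F_y A_gv = 743.4 kN → shear rupture governs the shear term.
R_n = 576.7 + 1.0 × 450 × 204 / 1000 = 668.5 kN.
Allowable strength R_n/Ω = 668.5 / 2 = 334 kN.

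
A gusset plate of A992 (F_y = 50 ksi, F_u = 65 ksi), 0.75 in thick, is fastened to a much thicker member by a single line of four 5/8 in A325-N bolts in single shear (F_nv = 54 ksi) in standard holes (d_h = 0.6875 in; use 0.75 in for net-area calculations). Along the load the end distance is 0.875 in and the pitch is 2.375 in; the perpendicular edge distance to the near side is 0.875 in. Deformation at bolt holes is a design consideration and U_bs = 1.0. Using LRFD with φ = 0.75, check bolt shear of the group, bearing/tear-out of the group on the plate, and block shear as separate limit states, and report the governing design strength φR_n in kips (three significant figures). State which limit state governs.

49.7 kips (bolt shear governs)

Bolt shear: A_b = π·0.625²/4 = 0.3068 in²; R_n = 54 × 0.3068 × 4 × 1 = 66.27 kips → 0.75 × 66.27 = 49.7 kips.
Bearing: edge l_c = 0.5312, r_n = 31.08 kips; interior l_c = 1.688, r_n = 73.12 kips; R_n = 31.08 + 3·73.12 = 250.5 kips → 188 kips.
Block shear: A_gv = 6, A_nv = 4.031, A_nt = 0.375 in²; R_n = min(0.6F_uA_nv, 0.6F_yA_gv) + U_bs·F_u·A_nt = 181.6 kips → 136 kips.
Bolt shear governs: 49.7 kips.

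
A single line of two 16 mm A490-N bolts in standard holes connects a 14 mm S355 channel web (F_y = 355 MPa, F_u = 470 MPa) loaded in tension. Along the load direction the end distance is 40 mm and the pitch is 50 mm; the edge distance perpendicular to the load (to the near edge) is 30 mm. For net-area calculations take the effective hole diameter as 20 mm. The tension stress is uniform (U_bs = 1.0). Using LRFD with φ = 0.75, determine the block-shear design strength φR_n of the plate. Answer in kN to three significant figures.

276 kN

Shear plane L_v = 40 + 1·50 = 90 mm; A_gv = 90 × 14 = 1260 mm².
A_nv = (90 − 1.5·20) × 14 = 840 mm².
A_nt = (30 − 0.5·20) × 14 = 280 mm².
0.6 F_u A_nv = 236.9 kN; 0.6 F_y A_gv = 268.4 kN → shear rupture governs the shear term.
R_n = 236.9 + 1.0 × 470 × 280 / 1000 = 368.5 kN.
Design strength φR_n = 0.75 × 368.5 = 276 kN.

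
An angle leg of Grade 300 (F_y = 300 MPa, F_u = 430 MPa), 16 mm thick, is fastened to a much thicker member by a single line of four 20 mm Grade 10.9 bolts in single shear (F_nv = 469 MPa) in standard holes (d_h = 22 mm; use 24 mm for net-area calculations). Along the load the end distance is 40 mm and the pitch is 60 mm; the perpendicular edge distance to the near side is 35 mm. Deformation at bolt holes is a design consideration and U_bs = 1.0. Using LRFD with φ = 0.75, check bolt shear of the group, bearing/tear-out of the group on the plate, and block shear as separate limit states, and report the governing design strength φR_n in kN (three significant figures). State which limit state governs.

Bolt shear: A_b = π·20²/4 = 314.2 mm²; R_n = 469 × 314.2 × 4 × 1 / 1000 = 589.4 kN → 0.75 × 589.4 = 442 kN.
Bearing: edge l_c = 29, r_n = 239.4 kN; interior l_c = 38, r_n = 313.7 kN; R_n = 239.4 + 3·313.7 = 1181 kN → 885 kN.
Block shear: A_gv = 3520, A_nv = 2176, A_nt = 368 mm²; R_n = min(0.6F_uA_nv, 0.6F_yA_gv) + U_bs·F_u·A_nt = 719.6 kN → 540 kN.
Bolt shear governs: 442 kN.

442 kN (bolt shear governs)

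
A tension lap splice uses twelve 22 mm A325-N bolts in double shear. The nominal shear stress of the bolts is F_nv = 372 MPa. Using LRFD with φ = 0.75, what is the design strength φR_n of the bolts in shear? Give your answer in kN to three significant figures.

A_b = π × 22² / 4 = 380.1 mm².
R_n = F_nv · A_b · n · n_s = 372 × 380.1 × 12 × 2 / 1000 = 3394 kN.
Design strength φR_n = 0.75 × 3394 = 2550 kN.

2550 kN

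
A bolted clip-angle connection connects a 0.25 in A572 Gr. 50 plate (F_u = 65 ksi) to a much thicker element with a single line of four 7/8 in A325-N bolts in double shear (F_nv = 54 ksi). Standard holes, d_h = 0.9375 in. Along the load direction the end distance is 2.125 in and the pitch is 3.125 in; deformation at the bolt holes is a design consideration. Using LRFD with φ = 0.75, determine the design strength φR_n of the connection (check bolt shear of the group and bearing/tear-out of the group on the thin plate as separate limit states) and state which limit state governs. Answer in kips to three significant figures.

Bolt shear: A_b = π·0.875²/4 = 0.6013 in²; R_n = 54 × 0.6013 × 4 × 2 = 259.8 kips → 0.75 × 259.8 = 195 kips.
Bearing (1.2 l_c t F_u ≤ 2.4 d t F_u): upper limit = 2.4·0.875·0.25·65 = 34.12 kips.
  Edge l_c = 2.125 − 0.9375/2 = 1.656 → r_n = 32.3 kips; interior l_c = 3.125 − 0.9375 = 2.188 → r_n = 34.12 kips.
  R_n,bearing = 1·32.3 + 3·34.12 = 134.7 kips → 0.75 × 134.7 = 101 kips.
Bearing governs: 101 kips.

101 kips (bearing governs)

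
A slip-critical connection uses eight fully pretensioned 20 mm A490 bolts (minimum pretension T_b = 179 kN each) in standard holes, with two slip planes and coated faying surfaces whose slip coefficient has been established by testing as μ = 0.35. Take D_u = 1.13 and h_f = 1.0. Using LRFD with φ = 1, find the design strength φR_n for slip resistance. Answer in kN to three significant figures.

1130 kN

R_n = μ · D_u · h_f · T_b · n_s · n_b = 0.35 × 1.13 × 1.0 × 179 × 2 × 8 = 1133 kN.
Design strength φR_n = 1 × 1133 = 1130 kN.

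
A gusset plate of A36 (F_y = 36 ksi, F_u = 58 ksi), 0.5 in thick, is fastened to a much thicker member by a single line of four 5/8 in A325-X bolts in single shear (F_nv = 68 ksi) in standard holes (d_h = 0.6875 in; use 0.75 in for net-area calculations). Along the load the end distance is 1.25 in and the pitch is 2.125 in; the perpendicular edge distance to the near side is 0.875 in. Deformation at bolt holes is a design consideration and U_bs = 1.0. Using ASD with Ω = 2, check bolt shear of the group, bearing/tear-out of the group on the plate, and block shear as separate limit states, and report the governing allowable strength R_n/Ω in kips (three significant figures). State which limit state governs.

41.7 kips (bolt shear governs)

Bolt shear: A_b = π·0.625²/4 = 0.3068 in²; R_n = 68 × 0.3068 × 4 × 1 = 83.45 kips → 83.45 / 2 = 41.7 kips.
Bearing: edge l_c = 0.9062, r_n = 31.54 kips; interior l_c = 1.438, r_n = 43.5 kips; R_n = 31.54 + 3·43.5 = 162 kips → 81 kips.
Block shear: A_gv = 3.812, A_nv = 2.5, A_nt = 0.25 in²; R_n = min(0.6F_uA_nv, 0.6F_yA_gv) + U_bs·F_u·A_nt = 96.85 kips → 48.4 kips.
Bolt shear governs: 41.7 kips.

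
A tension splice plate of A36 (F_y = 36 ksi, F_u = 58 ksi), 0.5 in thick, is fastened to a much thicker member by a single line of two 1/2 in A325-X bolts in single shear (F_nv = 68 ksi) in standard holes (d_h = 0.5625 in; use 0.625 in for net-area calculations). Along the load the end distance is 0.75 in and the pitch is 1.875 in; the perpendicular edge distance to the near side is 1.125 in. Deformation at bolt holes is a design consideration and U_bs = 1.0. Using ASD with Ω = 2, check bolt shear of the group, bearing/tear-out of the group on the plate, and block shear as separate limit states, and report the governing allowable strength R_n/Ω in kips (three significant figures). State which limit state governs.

13.4 kips (bolt shear governs)

Bolt shear: A_b = π·0.5²/4 = 0.1963 in²; R_n = 68 × 0.1963 × 2 × 1 = 26.7 kips → 26.7 / 2 = 13.4 kips.
Bearing: edge l_c = 0.4688, r_n = 16.31 kips; interior l_c = 1.312, r_n = 34.8 kips; R_n = 16.31 + 1·34.8 = 51.11 kips → 25.6 kips.
Block shear: A_gv = 1.312, A_nv = 0.8438, A_nt = 0.4062 in²; R_n = min(0.6F_uA_nv, 0.6F_yA_gv) + U_bs·F_u·A_nt = 51.91 kips → 26 kips.
Bolt shear governs: 13.4 kips.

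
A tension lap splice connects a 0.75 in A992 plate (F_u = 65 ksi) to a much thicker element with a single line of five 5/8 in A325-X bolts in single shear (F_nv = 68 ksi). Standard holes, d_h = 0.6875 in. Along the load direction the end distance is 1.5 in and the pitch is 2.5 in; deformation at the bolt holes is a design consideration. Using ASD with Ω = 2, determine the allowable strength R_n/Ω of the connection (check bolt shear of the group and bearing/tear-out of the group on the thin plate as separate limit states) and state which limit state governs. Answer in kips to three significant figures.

Bolt shear: A_b = π·0.625²/4 = 0.3068 in²; R_n = 68 × 0.3068 × 5 × 1 = 104.3 kips → 104.3 / 2 = 52.2 kips.
Bearing (1.2 l_c t F_u ≤ 2.4 d t F_u): upper limit = 2.4·0.625·0.75·65 = 73.12 kips.
  Edge l_c = 1.5 − 0.6875/2 = 1.156 → r_n = 67.64 kips; interior l_c = 2.5 − 0.6875 = 1.812 → r_n = 73.12 kips.
  R_n,bearing = 1·67.64 + 4·73.12 = 360.1 kips → 360.1 / 2 = 180 kips.
Bolt shear governs: 52.2 kips.

52.2 kips (bolt shear governs)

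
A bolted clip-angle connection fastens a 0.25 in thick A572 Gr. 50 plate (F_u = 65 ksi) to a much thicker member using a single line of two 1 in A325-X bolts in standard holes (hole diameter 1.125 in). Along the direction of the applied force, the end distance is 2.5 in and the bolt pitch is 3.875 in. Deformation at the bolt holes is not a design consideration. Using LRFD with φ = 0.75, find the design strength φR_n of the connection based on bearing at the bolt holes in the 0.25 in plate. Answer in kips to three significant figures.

72 kips

Per bolt r_n = 1.5 l_c t F_u ≤ 3.0 d t F_u; upper limit = 3.0 × 1 × 0.25 × 65 = 48.75 kips.
Edge bolt: l_c = 2.5 − 1.125/2 = 1.938 in → 1.5 × 1.938 × 0.25 × 65 = 47.23 → r_n = 47.23 kips.
Interior bolts: l_c = 3.875 − 1.125 = 2.75 in → 1.5 × 2.75 × 0.25 × 65 = 67.03 → r_n = 48.75 kips.
R_n = 1 × 47.23 + 1 × 48.75 = 95.98 kips.
Design strength φR_n = 0.75 × 95.98 = 72 kips.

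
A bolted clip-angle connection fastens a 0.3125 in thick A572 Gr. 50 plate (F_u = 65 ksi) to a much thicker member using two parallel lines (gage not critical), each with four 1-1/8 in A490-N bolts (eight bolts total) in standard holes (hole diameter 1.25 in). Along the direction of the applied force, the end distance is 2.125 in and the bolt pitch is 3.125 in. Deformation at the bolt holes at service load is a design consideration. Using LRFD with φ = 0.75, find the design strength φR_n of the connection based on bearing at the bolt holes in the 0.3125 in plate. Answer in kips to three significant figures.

Per bolt r_n = 1.2 l_c t F_u ≤ 2.4 d t F_u; upper limit = 2.4 × 1.125 × 0.3125 × 65 = 54.84 kips.
Edge bolt: l_c = 2.125 − 1.25/2 = 1.5 in → 1.2 × 1.5 × 0.3125 × 65 = 36.56 → r_n = 36.56 kips.
Interior bolts: l_c = 3.125 − 1.25 = 1.875 in → 1.2 × 1.875 × 0.3125 × 65 = 45.7 → r_n = 45.7 kips.
R_n = 2 × 36.56 + 6 × 45.7 = 347.3 kips.
Design strength φR_n = 0.75 × 347.3 = 261 kips.

261 kips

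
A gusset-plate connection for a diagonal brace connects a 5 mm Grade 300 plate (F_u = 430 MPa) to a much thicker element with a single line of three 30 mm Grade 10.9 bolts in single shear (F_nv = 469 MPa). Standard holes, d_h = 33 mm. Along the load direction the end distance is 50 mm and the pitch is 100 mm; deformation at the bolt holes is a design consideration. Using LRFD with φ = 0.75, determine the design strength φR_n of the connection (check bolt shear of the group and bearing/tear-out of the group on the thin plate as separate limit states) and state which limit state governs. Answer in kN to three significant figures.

Bolt shear: A_b = π·30²/4 = 706.9 mm²; R_n = 469 × 706.9 × 3 × 1 / 1000 = 994.5 kN → 0.75 × 994.5 = 746 kN.
Bearing (1.2 l_c t F_u ≤ 2.4 d t F_u): upper limit = 2.4·30·5·430 / 1000 = 154.8 kN.
  Edge l_c = 50 − 33/2 = 33.5 → r_n = 86.43 kN; interior l_c = 100 − 33 = 67 → r_n = 154.8 kN.
  R_n,bearing = 1·86.43 + 2·154.8 = 396 kN → 0.75 × 396 = 297 kN.
Bearing governs: 297 kN.

297 kN (bearing governs)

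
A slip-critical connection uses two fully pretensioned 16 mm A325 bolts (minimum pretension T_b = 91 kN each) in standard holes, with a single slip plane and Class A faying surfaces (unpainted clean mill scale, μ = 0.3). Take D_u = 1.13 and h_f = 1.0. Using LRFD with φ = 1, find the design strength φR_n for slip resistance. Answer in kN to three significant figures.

R_n = μ · D_u · h_f · T_b · n_s · n_b = 0.3 × 1.13 × 1.0 × 91 × 1 × 2 = 61.7 kN.
Design strength φR_n = 1 × 61.7 = 61.7 kN.

61.7 kN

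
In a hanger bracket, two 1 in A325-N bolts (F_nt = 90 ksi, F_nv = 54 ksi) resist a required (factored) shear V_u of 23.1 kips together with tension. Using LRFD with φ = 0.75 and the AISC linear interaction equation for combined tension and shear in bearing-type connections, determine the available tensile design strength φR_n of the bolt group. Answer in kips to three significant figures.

99.3 kips

A_b = π·1²/4 = 0.7854 in²; f_rv = 23.1 / (2 × 0.7854) = 14.71 ksi.
F'_nt = 1.3 F_nt − (F_nt / φF_nv) f_rv = 1.3·90 − (90/(0.75·54))·14.71 = 84.32 ksi, capped at F_nt → F'_nt = 84.32 ksi.
R_n = F'_nt · A_b · n = 84.32 × 0.7854 × 2 = 132.4 kips.
Design strength φR_n = 0.75 × 132.4 = 99.3 kips.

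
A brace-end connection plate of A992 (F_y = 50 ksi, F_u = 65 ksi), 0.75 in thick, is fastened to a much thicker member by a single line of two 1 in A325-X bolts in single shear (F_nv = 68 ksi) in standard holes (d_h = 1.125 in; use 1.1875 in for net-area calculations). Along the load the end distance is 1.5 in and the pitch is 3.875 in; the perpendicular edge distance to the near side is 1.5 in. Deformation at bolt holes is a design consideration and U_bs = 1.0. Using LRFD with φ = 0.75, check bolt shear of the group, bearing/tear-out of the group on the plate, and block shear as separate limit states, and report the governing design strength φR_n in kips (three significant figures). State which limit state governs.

Bolt shear: A_b = π·1²/4 = 0.7854 in²; R_n = 68 × 0.7854 × 2 × 1 = 106.8 kips → 0.75 × 106.8 = 80.1 kips.
Bearing: edge l_c = 0.9375, r_n = 54.84 kips; interior l_c = 2.75, r_n = 117 kips; R_n = 54.84 + 1·117 = 171.8 kips → 129 kips.
Block shear: A_gv = 4.031, A_nv = 2.695, A_nt = 0.6797 in²; R_n = min(0.6F_uA_nv, 0.6F_yA_gv) + U_bs·F_u·A_nt = 149.3 kips → 112 kips.
Bolt shear governs: 80.1 kips.

80.1 kips (bolt shear governs)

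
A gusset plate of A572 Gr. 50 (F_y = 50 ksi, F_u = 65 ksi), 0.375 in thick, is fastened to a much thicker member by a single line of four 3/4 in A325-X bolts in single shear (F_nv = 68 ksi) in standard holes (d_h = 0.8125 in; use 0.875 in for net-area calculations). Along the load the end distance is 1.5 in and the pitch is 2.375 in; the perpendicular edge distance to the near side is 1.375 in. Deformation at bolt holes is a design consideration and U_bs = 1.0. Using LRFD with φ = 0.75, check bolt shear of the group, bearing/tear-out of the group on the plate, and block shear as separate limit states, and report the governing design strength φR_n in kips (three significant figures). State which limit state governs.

78.2 kips (block shear governs)

Bolt shear: A_b = π·0.75²/4 = 0.4418 in²; R_n = 68 × 0.4418 × 4 × 1 = 120.2 kips → 0.75 × 120.2 = 90.1 kips.
Bearing: edge l_c = 1.094, r_n = 31.99 kips; interior l_c = 1.562, r_n = 43.87 kips; R_n = 31.99 + 3·43.87 = 163.6 kips → 123 kips.
Block shear: A_gv = 3.234, A_nv = 2.086, A_nt = 0.3516 in²; R_n = min(0.6F_uA_nv, 0.6F_yA_gv) + U_bs·F_u·A_nt = 104.2 kips → 78.2 kips.
Block shear governs: 78.2 kips.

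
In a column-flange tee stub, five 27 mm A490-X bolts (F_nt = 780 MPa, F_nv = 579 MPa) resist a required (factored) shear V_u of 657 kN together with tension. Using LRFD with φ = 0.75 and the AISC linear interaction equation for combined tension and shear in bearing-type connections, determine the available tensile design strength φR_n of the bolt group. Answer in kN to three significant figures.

A_b = π·27²/4 = 572.6 mm²; f_rv = 657 × 1000 / (5 × 572.6) = 229.5 MPa.
F'_nt = 1.3 F_nt − (F_nt / φF_nv) f_rv = 1.3·780 − (780/(0.75·579))·229.5 = 601.8 MPa, capped at F_nt → F'_nt = 601.8 MPa.
R_n = F'_nt · A_b · n = 601.8 × 572.6 × 5 / 1000 = 1723 kN.
Design strength φR_n = 0.75 × 1723 = 1290 kN.

1290 kN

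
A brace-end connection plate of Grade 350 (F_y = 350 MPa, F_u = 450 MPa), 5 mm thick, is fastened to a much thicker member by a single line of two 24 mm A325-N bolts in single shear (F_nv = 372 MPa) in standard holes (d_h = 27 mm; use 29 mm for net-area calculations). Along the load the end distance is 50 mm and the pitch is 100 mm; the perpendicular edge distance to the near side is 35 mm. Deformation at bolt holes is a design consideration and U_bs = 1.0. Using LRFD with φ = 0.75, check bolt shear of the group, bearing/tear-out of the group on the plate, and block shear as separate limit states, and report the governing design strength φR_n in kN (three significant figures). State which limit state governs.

142 kN (block shear governs)

Bolt shear: A_b = π·24²/4 = 452.4 mm²; R_n = 372 × 452.4 × 2 × 1 / 1000 = 336.6 kN → 0.75 × 336.6 = 252 kN.
Bearing: edge l_c = 36.5, r_n = 98.55 kN; interior l_c = 73, r_n = 129.6 kN; R_n = 98.55 + 1·129.6 = 228.1 kN → 171 kN.
Block shear: A_gv = 750, A_nv = 532.5, A_nt = 102.5 mm²; R_n = min(0.6F_uA_nv, 0.6F_yA_gv) + U_bs·F_u·A_nt = 189.9 kN → 142 kN.
Block shear governs: 142 kN.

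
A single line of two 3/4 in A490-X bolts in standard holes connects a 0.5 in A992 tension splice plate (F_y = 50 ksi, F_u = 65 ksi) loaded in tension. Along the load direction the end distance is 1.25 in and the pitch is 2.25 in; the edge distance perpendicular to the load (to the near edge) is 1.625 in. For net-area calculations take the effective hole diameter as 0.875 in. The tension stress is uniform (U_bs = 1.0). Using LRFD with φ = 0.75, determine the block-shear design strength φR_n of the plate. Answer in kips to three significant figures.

Shear plane L_v = 1.25 + 1·2.25 = 3.5 in; A_gv = 3.5 × 0.5 = 1.75 in².
A_nv = (3.5 − 1.5·0.875) × 0.5 = 1.094 in².
A_nt = (1.625 − 0.5·0.875) × 0.5 = 0.5938 in².
0.6 F_u A_nv = 42.66 kips; 0.6 F_y A_gv = 52.5 kips → shear rupture governs the shear term.
R_n = 42.66 + 1.0 × 65 × 0.5938 = 81.25 kips.
Design strength φR_n = 0.75 × 81.25 = 60.9 kips.

60.9 kips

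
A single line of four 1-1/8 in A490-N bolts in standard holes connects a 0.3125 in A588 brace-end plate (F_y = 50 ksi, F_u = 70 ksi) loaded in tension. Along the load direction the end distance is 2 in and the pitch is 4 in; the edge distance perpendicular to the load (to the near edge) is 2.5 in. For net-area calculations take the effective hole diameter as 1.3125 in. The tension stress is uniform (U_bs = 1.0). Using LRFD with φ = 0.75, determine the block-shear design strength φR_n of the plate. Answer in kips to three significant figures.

123 kips

Shear plane L_v = 2 + 3·4 = 14 in; A_gv = 14 × 0.3125 = 4.375 in².
A_nv = (14 − 3.5·1.3125) × 0.3125 = 2.939 in².
A_nt = (2.5 − 0.5·1.3125) × 0.3125 = 0.5762 in².
0.6 F_u A_nv = 123.5 kips; 0.6 F_y A_gv = 131.2 kips → shear rupture governs the shear term.
R_n = 123.5 + 1.0 × 70 × 0.5762 = 163.8 kips.
Design strength φR_n = 0.75 × 163.8 = 123 kips.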